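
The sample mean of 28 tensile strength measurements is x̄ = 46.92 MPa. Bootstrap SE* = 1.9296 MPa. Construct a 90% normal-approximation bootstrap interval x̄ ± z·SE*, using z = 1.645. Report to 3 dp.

Margin = 1.645 × 1.9296 = 3.1742
Interval: 46.92 ± 3.1742

(43.746, 50.094)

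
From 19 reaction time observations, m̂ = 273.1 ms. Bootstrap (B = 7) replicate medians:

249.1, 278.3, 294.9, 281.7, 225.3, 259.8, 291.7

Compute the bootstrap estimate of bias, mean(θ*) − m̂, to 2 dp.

mean(θ*) = (249.1 + 278.3 + 294.9 + 281.7 + 225.3 + 259.8 + 291.7) / 7 = 268.686
bias = 268.686 − 273.1

bias = −4.41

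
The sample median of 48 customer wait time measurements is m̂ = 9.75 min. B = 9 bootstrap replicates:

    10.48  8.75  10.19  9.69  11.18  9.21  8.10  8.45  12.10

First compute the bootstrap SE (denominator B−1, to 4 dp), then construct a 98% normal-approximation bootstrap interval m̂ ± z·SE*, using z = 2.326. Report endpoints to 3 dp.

Mean of replicates = 9.7944; sum of squared deviations = 13.9838; SE* = √(13.9838/8) = 1.3221
Margin = 2.326 × 1.3221 = 3.0752
Interval: 9.75 ± 3.0752

(6.675, 12.825)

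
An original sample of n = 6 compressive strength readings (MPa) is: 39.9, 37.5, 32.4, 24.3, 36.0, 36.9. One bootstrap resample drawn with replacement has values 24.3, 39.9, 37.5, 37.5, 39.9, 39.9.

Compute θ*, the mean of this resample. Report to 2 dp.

Mean = (24.3 + 39.9 + 37.5 + 37.5 + 39.9 + 39.9) / 6 = 219.00 / 6 = 36.50

θ* = 36.50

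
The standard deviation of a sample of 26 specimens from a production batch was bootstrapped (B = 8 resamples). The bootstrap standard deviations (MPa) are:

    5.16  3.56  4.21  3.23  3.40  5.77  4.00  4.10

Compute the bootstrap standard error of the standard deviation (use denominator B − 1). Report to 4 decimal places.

Bootstrap SE is the standard deviation of the 8 replicate standard deviations.
Mean of replicates: (5.16 + 3.56 + 4.21 + 3.23 + 3.40 + 5.77 + 4.00 + 4.10) / 8 = 33.43000 / 8 = 4.17875
Sum of squared deviations: (+0.98125)² + (−0.61875)² + (+0.03125)² + (−0.94875)² + (−0.77875)² + (+1.59125)² + (−0.17875)² + (−0.07875)² = 5.42349
Variance = 5.42349 / 7 = 0.77478
SE* = √0.77478

SE* = 0.8802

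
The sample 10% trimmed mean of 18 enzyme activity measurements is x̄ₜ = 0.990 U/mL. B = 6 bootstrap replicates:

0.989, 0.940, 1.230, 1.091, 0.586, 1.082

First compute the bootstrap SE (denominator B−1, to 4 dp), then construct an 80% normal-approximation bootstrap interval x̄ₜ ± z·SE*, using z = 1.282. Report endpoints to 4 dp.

(0.7080, 1.2720)

Mean of replicates = 0.9863; sum of squared deviations = 0.2419; SE* = √(0.2419/5) = 0.2200
Margin = 1.282 × 0.2200 = 0.28204
Interval: 0.990 ± 0.28204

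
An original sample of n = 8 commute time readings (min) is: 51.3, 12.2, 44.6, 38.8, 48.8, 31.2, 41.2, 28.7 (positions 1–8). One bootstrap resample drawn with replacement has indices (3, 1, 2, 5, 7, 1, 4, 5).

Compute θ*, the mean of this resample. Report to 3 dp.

θ* = 42.125

Resample values: 44.6, 51.3, 12.2, 48.8, 41.2, 51.3, 38.8, 48.8.
Mean = (44.6 + 51.3 + 12.2 + 48.8 + 41.2 + 51.3 + 38.8 + 48.8) / 8 = 337.00 / 8 = 42.125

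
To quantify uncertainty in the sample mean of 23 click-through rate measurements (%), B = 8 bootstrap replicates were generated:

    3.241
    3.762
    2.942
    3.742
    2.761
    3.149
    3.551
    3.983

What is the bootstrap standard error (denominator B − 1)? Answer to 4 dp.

Bootstrap SE is the standard deviation of the 8 replicate means.
Mean of replicates: (3.241 + 3.762 + 2.942 + 3.742 + 2.761 + 3.149 + 3.551 + 3.983) / 8 = 27.13100 / 8 = 3.39138
Sum of squared deviations: (−0.15037)² + (+0.37062)² + (−0.44937)² + (+0.35062)² + (−0.63037)² + (−0.24238)² + (+0.15963)² + (+0.59163)² = 1.31647
Variance = 1.31647 / 7 = 0.18807
SE* = √0.18807

SE* = 0.4337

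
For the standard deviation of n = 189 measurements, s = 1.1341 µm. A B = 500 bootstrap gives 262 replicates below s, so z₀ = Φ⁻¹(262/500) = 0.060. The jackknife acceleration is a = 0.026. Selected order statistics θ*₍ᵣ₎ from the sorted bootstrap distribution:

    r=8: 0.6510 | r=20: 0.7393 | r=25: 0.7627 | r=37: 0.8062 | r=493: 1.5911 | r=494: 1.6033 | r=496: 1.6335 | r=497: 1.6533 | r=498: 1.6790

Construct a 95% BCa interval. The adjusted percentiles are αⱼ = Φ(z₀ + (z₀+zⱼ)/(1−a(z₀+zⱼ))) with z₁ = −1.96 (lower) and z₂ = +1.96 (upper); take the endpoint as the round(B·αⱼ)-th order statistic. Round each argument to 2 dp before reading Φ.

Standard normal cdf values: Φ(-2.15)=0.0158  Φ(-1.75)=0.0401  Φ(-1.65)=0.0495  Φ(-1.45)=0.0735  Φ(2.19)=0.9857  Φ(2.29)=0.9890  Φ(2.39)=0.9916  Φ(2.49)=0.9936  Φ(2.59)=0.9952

Lower: z₀ + z₁ = 0.060 + (-1.960) = -1.900; 1 − a(z₀+z₁) = 1 − (0.026)(-1.900) = 1.0494; argument = 0.060 + (-1.900)/1.0494 = -1.7506 → -1.75.
α₁ = Φ(-1.75) = 0.0401; rank = round(500 × 0.0401) = 20; θ*₍20₎ = 0.7393.
Upper: z₀ + z₂ = 2.020; 1 − a(z₀+z₂) = 0.9475; argument = 2.1920 → 2.19; α₂ = 0.9857; rank = 493; θ*₍493₎ = 1.5911.

(0.7393, 1.5911)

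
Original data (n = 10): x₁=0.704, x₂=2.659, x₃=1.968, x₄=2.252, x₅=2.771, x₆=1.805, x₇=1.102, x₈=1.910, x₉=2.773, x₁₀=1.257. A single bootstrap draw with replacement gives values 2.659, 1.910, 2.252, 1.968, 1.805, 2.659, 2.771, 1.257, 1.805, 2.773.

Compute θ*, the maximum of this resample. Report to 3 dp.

Maximum = 2.773

θ* = 2.773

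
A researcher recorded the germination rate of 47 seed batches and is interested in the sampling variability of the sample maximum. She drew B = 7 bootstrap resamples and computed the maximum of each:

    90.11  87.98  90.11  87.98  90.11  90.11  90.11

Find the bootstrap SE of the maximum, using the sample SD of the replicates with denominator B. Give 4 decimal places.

Bootstrap SE is the standard deviation of the 7 replicate maximums.
Mean of replicates: (90.11 + 87.98 + 90.11 + 87.98 + 90.11 + 90.11 + 90.11) / 7 = 626.51000 / 7 = 89.50143
Sum of squared deviations: (+0.60857)² + (−1.52143)² + (+0.60857)² + (−1.52143)² + (+0.60857)² + (+0.60857)² + (+0.60857)² = 6.48129
Variance = 6.48129 / 7 = 0.92590
SE* = √0.92590

SE* = 0.9622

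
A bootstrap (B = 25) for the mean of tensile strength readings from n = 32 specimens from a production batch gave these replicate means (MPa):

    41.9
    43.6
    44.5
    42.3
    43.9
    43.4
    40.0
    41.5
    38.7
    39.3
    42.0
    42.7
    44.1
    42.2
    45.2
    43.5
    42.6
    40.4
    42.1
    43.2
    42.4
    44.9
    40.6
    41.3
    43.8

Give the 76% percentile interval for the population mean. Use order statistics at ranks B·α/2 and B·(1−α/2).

(40.0, 44.1)

Sorted replicates: 38.7, 39.3, 40.0, 40.4, 40.6, 41.3, 41.5, 41.9, 42.0, 42.1, 42.2, 42.3, 42.4, 42.6, 42.7, 43.2, 43.4, 43.5, 43.6, 43.8, 43.9, 44.1, 44.5, 44.9, 45.2
α = 0.24; lower rank = 25 × 0.120 = 3; upper rank = 25 × 0.880 = 22.
The 3rd smallest replicate is 40.0; the 22nd is 44.1.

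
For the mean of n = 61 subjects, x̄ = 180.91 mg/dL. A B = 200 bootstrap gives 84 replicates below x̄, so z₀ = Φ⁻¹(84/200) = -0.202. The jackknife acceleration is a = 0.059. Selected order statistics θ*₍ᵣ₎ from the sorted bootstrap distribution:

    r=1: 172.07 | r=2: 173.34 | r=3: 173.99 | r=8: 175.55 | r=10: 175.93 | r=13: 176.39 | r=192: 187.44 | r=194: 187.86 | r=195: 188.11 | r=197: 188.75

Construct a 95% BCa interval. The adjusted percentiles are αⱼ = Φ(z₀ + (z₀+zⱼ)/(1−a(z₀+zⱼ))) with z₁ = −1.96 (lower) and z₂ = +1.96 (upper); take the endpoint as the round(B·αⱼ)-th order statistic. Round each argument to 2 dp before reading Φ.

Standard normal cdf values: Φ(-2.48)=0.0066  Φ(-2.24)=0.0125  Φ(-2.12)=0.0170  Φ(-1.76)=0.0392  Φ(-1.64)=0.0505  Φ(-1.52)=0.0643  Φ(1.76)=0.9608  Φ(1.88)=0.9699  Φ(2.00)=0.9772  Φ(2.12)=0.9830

Lower: z₀ + z₁ = -0.202 + (-1.960) = -2.162; 1 − a(z₀+z₁) = 1 − (0.059)(-2.162) = 1.1276; argument = -0.202 + (-2.162)/1.1276 = -2.1194 → -2.12.
α₁ = Φ(-2.12) = 0.0170; rank = round(200 × 0.0170) = 3; θ*₍3₎ = 173.99.
Upper: z₀ + z₂ = 1.758; 1 − a(z₀+z₂) = 0.8963; argument = 1.7594 → 1.76; α₂ = 0.9608; rank = 192; θ*₍192₎ = 187.44.

(173.99, 187.44)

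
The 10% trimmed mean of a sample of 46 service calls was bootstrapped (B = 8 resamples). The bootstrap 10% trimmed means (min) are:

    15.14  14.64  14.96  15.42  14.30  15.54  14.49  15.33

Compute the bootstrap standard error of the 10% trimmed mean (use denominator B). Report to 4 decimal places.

Bootstrap SE is the standard deviation of the 8 replicate 10% trimmed means.
Mean of replicates: (15.14 + 14.64 + 14.96 + 15.42 + 14.30 + 15.54 + 14.49 + 15.33) / 8 = 119.82000 / 8 = 14.97750
Sum of squared deviations: (+0.16250)² + (−0.33750)² + (−0.01750)² + (+0.44250)² + (−0.67750)² + (+0.56250)² + (−0.48750)² + (+0.35250)² = 1.47375
Variance = 1.47375 / 8 = 0.18422
SE* = √0.18422

SE* = 0.4292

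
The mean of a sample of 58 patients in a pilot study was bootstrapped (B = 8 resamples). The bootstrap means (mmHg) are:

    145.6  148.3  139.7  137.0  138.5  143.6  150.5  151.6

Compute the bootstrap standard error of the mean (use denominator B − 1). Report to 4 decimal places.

SE* = 5.5803

Bootstrap SE is the standard deviation of the 8 replicate means.
Mean of replicates: (145.6 + 148.3 + 139.7 + 137.0 + 138.5 + 143.6 + 150.5 + 151.6) / 8 = 1154.80000 / 8 = 144.35000
Sum of squared deviations: (+1.25000)² + (+3.95000)² + (−4.65000)² + (−7.35000)² + (−5.85000)² + (−0.75000)² + (+6.15000)² + (+7.25000)² = 217.98000
Variance = 217.98000 / 7 = 31.14000
SE* = √31.14000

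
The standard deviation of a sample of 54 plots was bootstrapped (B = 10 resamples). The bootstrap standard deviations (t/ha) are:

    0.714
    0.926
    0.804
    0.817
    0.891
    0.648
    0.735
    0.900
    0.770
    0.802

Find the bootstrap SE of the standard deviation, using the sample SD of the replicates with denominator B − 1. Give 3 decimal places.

Bootstrap SE is the standard deviation of the 10 replicate standard deviations.
Mean of replicates: (0.714 + 0.926 + 0.804 + 0.817 + 0.891 + 0.648 + 0.735 + 0.900 + 0.770 + 0.802) / 10 = 8.0070 / 10 = 0.8007
Sum of squared deviations: (−0.0867)² + (+0.1253)² + (+0.0033)² + (+0.0163)² + (+0.0903)² + (−0.1527)² + (−0.0657)² + (+0.0993)² + (−0.0307)² + (+0.0013)² = 0.0701
Variance = 0.0701 / 9 = 0.0078
SE* = √0.0078

SE* = 0.088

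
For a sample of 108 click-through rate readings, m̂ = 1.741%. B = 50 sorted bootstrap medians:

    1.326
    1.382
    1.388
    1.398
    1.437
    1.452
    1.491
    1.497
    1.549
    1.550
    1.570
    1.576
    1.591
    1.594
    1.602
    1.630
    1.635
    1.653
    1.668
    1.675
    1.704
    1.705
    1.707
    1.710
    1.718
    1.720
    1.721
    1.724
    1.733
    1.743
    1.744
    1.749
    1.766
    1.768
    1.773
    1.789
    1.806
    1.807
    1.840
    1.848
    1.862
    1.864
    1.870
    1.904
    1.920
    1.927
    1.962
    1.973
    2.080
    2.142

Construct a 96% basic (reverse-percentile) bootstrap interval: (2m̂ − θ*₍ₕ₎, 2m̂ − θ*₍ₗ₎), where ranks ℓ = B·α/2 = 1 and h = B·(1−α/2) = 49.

(1.402, 2.156)

Percentile endpoints at ranks 1 and 49: θ*₍1₎ = 1.326, θ*₍49₎ = 2.080.
Basic interval reflects these around m̂:
  lower = 2 × 1.741 − 2.080 = 1.402
  upper = 2 × 1.741 − 1.326 = 2.156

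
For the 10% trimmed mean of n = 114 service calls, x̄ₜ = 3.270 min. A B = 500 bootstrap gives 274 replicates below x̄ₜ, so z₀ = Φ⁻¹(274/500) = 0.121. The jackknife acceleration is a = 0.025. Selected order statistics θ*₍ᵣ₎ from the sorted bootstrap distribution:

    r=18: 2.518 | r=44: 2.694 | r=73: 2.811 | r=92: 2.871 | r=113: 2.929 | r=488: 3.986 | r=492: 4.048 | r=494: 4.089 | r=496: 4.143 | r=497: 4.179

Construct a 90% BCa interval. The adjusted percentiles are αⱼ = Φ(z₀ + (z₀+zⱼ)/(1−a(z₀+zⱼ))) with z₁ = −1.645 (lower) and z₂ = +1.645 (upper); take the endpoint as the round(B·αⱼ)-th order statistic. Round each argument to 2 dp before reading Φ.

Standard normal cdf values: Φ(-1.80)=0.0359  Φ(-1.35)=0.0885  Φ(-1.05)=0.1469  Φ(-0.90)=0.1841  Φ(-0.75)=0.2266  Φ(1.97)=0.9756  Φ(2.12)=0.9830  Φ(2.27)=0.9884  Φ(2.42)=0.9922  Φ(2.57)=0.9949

(2.694, 3.986)

Lower: z₀ + z₁ = 0.121 + (-1.645) = -1.524; 1 − a(z₀+z₁) = 1 − (0.025)(-1.524) = 1.0381; argument = 0.121 + (-1.524)/1.0381 = -1.3471 → -1.35.
α₁ = Φ(-1.35) = 0.0885; rank = round(500 × 0.0885) = 44; θ*₍44₎ = 2.694.
Upper: z₀ + z₂ = 1.766; 1 − a(z₀+z₂) = 0.9558; argument = 1.9686 → 1.97; α₂ = 0.9756; rank = 488; θ*₍488₎ = 3.986.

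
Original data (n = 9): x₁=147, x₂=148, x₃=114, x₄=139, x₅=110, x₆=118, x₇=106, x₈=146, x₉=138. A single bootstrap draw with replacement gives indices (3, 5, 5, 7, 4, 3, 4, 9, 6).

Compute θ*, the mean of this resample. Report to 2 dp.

θ* = 120.89

Resample values: 114, 110, 110, 106, 139, 114, 139, 138, 118.
Mean = (114 + 110 + 110 + 106 + 139 + 114 + 139 + 138 + 118) / 9 = 1088.0 / 9 = 120.89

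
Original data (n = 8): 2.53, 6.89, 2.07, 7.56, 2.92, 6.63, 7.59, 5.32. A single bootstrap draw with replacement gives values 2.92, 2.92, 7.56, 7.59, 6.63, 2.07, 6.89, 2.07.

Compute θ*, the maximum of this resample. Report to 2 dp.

Maximum = 7.59

θ* = 7.59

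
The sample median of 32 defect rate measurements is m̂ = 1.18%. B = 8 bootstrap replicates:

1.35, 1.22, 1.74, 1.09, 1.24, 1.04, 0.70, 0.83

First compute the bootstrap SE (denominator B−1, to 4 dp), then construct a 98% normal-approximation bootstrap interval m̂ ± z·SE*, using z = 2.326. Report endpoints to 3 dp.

Mean of replicates = 1.1513; sum of squared deviations = 0.7217; SE* = √(0.7217/7) = 0.3211
Margin = 2.326 × 0.3211 = 0.7469
Interval: 1.18 ± 0.7469

(0.433, 1.927)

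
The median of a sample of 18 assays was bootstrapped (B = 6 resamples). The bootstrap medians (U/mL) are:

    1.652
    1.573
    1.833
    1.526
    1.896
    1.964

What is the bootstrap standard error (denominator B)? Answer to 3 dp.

Bootstrap SE is the standard deviation of the 6 replicate medians.
Mean of replicates: (1.652 + 1.573 + 1.833 + 1.526 + 1.896 + 1.964) / 6 = 10.4440 / 6 = 1.7407
Sum of squared deviations: (−0.0887)² + (−0.1677)² + (+0.0923)² + (−0.2147)² + (+0.1553)² + (+0.2233)² = 0.1646
Variance = 0.1646 / 6 = 0.0274
SE* = √0.0274

SE* = 0.166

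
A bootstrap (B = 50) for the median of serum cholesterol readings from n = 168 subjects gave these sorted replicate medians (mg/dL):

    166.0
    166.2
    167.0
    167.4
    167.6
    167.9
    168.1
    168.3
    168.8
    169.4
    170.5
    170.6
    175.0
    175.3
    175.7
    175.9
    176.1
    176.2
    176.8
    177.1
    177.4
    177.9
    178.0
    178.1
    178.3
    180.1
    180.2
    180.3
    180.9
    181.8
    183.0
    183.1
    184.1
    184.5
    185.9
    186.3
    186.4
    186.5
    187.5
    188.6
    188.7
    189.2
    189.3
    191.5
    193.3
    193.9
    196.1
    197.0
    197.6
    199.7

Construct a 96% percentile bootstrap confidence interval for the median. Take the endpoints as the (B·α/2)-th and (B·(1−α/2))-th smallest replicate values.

(166.0, 197.6)

α = 0.04; lower rank = 50 × 0.020 = 1; upper rank = 50 × 0.980 = 49.
The 1st smallest replicate is 166.0; the 49th is 197.6.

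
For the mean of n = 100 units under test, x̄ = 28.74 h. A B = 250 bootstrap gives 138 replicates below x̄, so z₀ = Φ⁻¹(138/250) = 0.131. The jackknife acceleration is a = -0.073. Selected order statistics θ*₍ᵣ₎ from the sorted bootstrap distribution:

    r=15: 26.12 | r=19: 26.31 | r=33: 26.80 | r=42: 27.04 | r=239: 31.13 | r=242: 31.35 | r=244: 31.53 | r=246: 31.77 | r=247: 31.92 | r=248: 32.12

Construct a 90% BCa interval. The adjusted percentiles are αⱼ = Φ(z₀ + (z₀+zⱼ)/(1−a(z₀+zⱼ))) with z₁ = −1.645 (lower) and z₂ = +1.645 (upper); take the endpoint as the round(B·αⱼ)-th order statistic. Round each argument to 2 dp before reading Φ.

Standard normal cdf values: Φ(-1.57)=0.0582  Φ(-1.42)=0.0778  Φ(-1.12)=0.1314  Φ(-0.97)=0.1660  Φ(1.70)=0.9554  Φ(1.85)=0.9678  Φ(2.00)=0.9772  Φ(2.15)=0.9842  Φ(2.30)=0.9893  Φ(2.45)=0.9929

Lower: z₀ + z₁ = 0.131 + (-1.645) = -1.514; 1 − a(z₀+z₁) = 1 − (-0.073)(-1.514) = 0.8895; argument = 0.131 + (-1.514)/0.8895 = -1.5711 → -1.57.
α₁ = Φ(-1.57) = 0.0582; rank = round(250 × 0.0582) = 15; θ*₍15₎ = 26.12.
Upper: z₀ + z₂ = 1.776; 1 − a(z₀+z₂) = 1.1296; argument = 1.7032 → 1.70; α₂ = 0.9554; rank = 239; θ*₍239₎ = 31.13.

(26.12, 31.13)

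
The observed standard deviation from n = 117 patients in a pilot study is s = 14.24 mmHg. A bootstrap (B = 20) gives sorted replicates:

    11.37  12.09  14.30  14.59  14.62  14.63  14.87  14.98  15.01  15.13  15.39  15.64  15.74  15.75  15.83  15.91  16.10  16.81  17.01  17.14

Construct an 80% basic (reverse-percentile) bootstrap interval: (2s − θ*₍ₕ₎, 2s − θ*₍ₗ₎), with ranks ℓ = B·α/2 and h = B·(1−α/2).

Percentile endpoints at ranks 2 and 18: θ*₍2₎ = 12.09, θ*₍18₎ = 16.81.
Basic interval reflects these around s:
  lower = 2 × 14.24 − 16.81 = 11.67
  upper = 2 × 14.24 − 12.09 = 16.39

(11.67, 16.39)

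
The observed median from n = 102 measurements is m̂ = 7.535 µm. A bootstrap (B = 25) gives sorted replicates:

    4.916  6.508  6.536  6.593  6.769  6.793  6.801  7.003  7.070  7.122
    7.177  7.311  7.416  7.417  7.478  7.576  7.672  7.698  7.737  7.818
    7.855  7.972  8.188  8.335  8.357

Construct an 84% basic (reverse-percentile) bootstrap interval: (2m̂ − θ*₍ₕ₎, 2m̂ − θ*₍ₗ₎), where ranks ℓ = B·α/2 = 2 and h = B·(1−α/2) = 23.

Percentile endpoints at ranks 2 and 23: θ*₍2₎ = 6.508, θ*₍23₎ = 8.188.
Basic interval reflects these around m̂:
  lower = 2 × 7.535 − 8.188 = 6.882
  upper = 2 × 7.535 − 6.508 = 8.562

(6.882, 8.562)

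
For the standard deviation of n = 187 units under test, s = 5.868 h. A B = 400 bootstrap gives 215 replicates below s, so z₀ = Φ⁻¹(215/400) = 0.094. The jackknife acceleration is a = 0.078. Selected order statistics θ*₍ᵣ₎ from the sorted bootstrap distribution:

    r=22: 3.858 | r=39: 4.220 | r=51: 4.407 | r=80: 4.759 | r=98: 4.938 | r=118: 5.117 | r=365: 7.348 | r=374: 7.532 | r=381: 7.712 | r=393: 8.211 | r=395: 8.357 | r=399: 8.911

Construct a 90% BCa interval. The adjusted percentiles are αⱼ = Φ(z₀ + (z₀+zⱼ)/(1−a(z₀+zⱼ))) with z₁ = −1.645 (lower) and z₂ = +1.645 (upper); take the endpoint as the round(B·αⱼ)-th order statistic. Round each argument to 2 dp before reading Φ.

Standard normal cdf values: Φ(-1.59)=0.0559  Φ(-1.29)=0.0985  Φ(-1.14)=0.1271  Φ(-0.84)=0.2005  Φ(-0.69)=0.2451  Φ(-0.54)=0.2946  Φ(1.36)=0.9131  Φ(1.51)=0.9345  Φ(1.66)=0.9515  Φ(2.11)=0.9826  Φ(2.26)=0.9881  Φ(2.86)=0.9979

(4.220, 8.211)

Lower: z₀ + z₁ = 0.094 + (-1.645) = -1.551; 1 − a(z₀+z₁) = 1 − (0.078)(-1.551) = 1.1210; argument = 0.094 + (-1.551)/1.1210 = -1.2896 → -1.29.
α₁ = Φ(-1.29) = 0.0985; rank = round(400 × 0.0985) = 39; θ*₍39₎ = 4.220.
Upper: z₀ + z₂ = 1.739; 1 − a(z₀+z₂) = 0.8644; argument = 2.1059 → 2.11; α₂ = 0.9826; rank = 393; θ*₍393₎ = 8.211.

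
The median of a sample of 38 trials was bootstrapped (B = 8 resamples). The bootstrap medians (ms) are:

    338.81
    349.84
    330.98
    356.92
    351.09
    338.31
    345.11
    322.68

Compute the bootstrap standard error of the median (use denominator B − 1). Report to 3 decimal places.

SE* = 11.303

Bootstrap SE is the standard deviation of the 8 replicate medians.
Mean of replicates: (338.81 + 349.84 + 330.98 + 356.92 + 351.09 + 338.31 + 345.11 + 322.68) / 8 = 2733.7400 / 8 = 341.7175
Sum of squared deviations: (−2.9075)² + (+8.1225)² + (−10.7375)² + (+15.2025)² + (+9.3725)² + (−3.4075)² + (+3.3925)² + (−19.0375)² = 894.2287
Variance = 894.2287 / 7 = 127.7470
SE* = √127.7470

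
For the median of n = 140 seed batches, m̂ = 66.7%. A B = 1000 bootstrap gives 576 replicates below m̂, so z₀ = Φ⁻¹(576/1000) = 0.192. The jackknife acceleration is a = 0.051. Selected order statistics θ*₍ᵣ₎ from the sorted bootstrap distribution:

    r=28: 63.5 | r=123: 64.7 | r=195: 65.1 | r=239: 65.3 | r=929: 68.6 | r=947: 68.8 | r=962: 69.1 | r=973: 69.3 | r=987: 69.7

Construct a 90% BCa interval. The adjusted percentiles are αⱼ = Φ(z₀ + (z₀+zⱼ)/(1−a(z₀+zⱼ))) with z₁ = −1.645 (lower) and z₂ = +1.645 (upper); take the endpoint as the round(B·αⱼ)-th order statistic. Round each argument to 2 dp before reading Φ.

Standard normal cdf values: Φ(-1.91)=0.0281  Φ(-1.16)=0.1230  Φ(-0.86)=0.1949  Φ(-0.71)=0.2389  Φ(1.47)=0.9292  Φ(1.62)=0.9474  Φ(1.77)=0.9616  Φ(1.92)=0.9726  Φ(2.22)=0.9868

Lower: z₀ + z₁ = 0.192 + (-1.645) = -1.453; 1 − a(z₀+z₁) = 1 − (0.051)(-1.453) = 1.0741; argument = 0.192 + (-1.453)/1.0741 = -1.1608 → -1.16.
α₁ = Φ(-1.16) = 0.1230; rank = round(1000 × 0.1230) = 123; θ*₍123₎ = 64.7.
Upper: z₀ + z₂ = 1.837; 1 − a(z₀+z₂) = 0.9063; argument = 2.2189 → 2.22; α₂ = 0.9868; rank = 987; θ*₍987₎ = 69.7.

(64.7, 69.7)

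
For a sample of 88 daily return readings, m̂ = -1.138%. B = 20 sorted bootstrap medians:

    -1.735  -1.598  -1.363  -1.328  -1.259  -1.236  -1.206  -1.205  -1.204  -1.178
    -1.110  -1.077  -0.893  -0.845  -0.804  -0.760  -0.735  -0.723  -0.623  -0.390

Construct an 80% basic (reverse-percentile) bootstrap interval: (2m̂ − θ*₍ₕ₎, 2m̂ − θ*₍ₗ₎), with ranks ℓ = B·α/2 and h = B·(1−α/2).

Percentile endpoints at ranks 2 and 18: θ*₍2₎ = -1.598, θ*₍18₎ = -0.723.
Basic interval reflects these around m̂:
  lower = 2 × -1.138 − -0.723 = -1.553
  upper = 2 × -1.138 − -1.598 = -0.678

(-1.553, -0.678)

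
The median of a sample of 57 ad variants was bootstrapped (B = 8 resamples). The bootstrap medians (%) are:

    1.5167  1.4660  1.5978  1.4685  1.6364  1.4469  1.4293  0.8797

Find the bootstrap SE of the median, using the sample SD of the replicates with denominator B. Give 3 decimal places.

SE* = 0.219

Bootstrap SE is the standard deviation of the 8 replicate medians.
Mean of replicates: (1.5167 + 1.4660 + 1.5978 + 1.4685 + 1.6364 + 1.4469 + 1.4293 + 0.8797) / 8 = 11.44130 / 8 = 1.43016
Sum of squared deviations: (+0.08654)² + (+0.03584)² + (+0.16764)² + (+0.03834)² + (+0.20624)² + (+0.01674)² + (−0.00086)² + (−0.55046)² = 0.38417
Variance = 0.38417 / 8 = 0.04802
SE* = √0.04802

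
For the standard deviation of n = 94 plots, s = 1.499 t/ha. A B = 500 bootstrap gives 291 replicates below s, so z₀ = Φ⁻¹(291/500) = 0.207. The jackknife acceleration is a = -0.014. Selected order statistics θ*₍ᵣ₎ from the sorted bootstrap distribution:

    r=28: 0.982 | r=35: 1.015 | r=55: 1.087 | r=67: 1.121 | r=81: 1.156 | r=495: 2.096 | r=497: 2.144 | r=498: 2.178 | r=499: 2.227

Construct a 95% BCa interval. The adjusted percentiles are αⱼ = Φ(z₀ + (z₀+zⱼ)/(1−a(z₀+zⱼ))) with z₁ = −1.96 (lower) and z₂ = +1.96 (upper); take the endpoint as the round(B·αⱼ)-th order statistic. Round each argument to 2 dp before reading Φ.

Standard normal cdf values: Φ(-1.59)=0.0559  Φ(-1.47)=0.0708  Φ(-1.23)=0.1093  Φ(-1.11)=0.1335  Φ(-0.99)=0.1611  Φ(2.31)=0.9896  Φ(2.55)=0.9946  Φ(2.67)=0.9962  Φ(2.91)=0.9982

Lower: z₀ + z₁ = 0.207 + (-1.960) = -1.753; 1 − a(z₀+z₁) = 1 − (-0.014)(-1.753) = 0.9755; argument = 0.207 + (-1.753)/0.9755 = -1.5901 → -1.59.
α₁ = Φ(-1.59) = 0.0559; rank = round(500 × 0.0559) = 28; θ*₍28₎ = 0.982.
Upper: z₀ + z₂ = 2.167; 1 − a(z₀+z₂) = 1.0303; argument = 2.3102 → 2.31; α₂ = 0.9896; rank = 495; θ*₍495₎ = 2.096.

(0.982, 2.096)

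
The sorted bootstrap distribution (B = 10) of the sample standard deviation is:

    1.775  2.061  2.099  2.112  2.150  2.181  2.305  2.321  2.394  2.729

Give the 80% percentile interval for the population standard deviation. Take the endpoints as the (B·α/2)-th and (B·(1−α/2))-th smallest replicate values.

α = 0.20; lower rank = 10 × 0.100 = 1; upper rank = 10 × 0.900 = 9.
The 1st smallest replicate is 1.775; the 9th is 2.394.

(1.775, 2.394)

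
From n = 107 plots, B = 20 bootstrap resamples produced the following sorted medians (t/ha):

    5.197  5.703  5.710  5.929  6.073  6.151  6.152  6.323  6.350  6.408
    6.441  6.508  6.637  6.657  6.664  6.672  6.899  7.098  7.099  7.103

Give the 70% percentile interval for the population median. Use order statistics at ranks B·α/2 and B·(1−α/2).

α = 0.30; lower rank = 20 × 0.150 = 3; upper rank = 20 × 0.850 = 17.
The 3rd smallest replicate is 5.710; the 17th is 6.899.

(5.710, 6.899)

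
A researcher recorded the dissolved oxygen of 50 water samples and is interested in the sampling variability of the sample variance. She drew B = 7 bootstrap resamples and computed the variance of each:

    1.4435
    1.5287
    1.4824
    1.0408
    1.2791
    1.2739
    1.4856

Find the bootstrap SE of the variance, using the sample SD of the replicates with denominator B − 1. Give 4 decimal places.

SE* = 0.1742

Bootstrap SE is the standard deviation of the 7 replicate variances.
Mean of replicates: (1.4435 + 1.5287 + 1.4824 + 1.0408 + 1.2791 + 1.2739 + 1.4856) / 7 = 9.53400 / 7 = 1.36200
Sum of squared deviations: (+0.08150)² + (+0.16670)² + (+0.12040)² + (−0.32120)² + (−0.08290)² + (−0.08810)² + (+0.12360)² = 0.18201
Variance = 0.18201 / 6 = 0.03033
SE* = √0.03033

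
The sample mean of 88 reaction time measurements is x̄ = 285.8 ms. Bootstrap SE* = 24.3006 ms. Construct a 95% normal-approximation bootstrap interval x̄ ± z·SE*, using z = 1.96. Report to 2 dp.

(238.17, 333.43)

Margin = 1.96 × 24.3006 = 47.629
Interval: 285.8 ± 47.629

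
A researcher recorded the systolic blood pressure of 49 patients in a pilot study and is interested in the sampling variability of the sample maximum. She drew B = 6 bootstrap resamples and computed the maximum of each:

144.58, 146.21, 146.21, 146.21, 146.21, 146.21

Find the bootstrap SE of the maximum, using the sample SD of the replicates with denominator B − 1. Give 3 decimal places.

SE* = 0.665

Bootstrap SE is the standard deviation of the 6 replicate maximums.
Mean of replicates: (144.58 + 146.21 + 146.21 + 146.21 + 146.21 + 146.21) / 6 = 875.6300 / 6 = 145.9383
Sum of squared deviations: (−1.3583)² + (+0.2717)² + (+0.2717)² + (+0.2717)² + (+0.2717)² + (+0.2717)² = 2.2141
Variance = 2.2141 / 5 = 0.4428
SE* = √0.4428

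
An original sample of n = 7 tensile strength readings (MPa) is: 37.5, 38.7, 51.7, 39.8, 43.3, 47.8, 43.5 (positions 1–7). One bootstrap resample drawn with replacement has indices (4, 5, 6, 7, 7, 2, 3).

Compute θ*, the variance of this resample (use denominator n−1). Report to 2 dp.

Resample values: 39.8, 43.3, 47.8, 43.5, 43.5, 38.7, 51.7.
Mean = 44.0429; sum of squared deviations = 120.4371
s² = 120.4371 / 6 = 20.0729

θ* = 20.07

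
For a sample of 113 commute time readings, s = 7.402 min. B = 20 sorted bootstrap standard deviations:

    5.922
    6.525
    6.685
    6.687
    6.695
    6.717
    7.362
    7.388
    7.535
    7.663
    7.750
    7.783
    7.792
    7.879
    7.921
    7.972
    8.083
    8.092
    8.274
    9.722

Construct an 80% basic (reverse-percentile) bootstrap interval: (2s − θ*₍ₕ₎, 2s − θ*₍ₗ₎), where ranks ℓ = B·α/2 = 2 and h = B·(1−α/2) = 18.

(6.712, 8.279)

Percentile endpoints at ranks 2 and 18: θ*₍2₎ = 6.525, θ*₍18₎ = 8.092.
Basic interval reflects these around s:
  lower = 2 × 7.402 − 8.092 = 6.712
  upper = 2 × 7.402 − 6.525 = 8.279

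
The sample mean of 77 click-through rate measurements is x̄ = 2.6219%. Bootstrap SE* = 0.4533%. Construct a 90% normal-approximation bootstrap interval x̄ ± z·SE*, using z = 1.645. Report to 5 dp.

Margin = 1.645 × 0.4533 = 0.745679
Interval: 2.6219 ± 0.745679

(1.87622, 3.36758)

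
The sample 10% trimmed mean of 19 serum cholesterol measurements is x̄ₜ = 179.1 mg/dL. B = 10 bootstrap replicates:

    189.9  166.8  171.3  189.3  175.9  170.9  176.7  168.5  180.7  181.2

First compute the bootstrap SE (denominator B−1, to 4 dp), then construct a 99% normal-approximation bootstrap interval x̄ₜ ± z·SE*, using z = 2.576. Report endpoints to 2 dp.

Mean of replicates = 177.1200; sum of squared deviations = 596.1760; SE* = √(596.1760/9) = 8.1389
Margin = 2.576 × 8.1389 = 20.966
Interval: 179.1 ± 20.966

(158.13, 200.07)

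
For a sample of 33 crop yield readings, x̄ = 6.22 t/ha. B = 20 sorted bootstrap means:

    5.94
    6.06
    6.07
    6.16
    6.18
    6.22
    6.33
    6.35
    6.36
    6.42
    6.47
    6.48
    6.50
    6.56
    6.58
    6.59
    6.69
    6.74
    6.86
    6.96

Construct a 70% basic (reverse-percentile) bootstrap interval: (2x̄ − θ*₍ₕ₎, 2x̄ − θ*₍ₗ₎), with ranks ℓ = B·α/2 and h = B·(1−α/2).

(5.75, 6.37)

Percentile endpoints at ranks 3 and 17: θ*₍3₎ = 6.07, θ*₍17₎ = 6.69.
Basic interval reflects these around x̄:
  lower = 2 × 6.22 − 6.69 = 5.75
  upper = 2 × 6.22 − 6.07 = 6.37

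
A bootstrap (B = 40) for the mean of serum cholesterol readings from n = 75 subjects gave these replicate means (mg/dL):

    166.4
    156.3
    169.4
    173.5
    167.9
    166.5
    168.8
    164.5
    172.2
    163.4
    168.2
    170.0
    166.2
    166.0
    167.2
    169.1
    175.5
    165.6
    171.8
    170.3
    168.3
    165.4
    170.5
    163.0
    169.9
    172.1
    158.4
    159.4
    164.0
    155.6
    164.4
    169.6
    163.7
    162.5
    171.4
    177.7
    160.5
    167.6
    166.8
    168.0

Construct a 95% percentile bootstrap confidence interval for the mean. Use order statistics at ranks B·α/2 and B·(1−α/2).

Sorted replicates: 155.6, 156.3, 158.4, 159.4, 160.5, 162.5, 163.0, 163.4, 163.7, 164.0, 164.4, 164.5, 165.4, 165.6, 166.0, 166.2, 166.4, 166.5, 166.8, 167.2, 167.6, 167.9, 168.0, 168.2, 168.3, 168.8, 169.1, 169.4, 169.6, 169.9, 170.0, 170.3, 170.5, 171.4, 171.8, 172.1, 172.2, 173.5, 175.5, 177.7
α = 0.05; lower rank = 40 × 0.025 = 1; upper rank = 40 × 0.975 = 39.
The 1st smallest replicate is 155.6; the 39th is 175.5.

(155.6, 175.5)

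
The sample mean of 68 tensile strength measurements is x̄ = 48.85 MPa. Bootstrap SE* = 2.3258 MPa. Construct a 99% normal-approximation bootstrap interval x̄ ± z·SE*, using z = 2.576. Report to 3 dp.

(42.859, 54.841)

Margin = 2.576 × 2.3258 = 5.9913
Interval: 48.85 ± 5.9913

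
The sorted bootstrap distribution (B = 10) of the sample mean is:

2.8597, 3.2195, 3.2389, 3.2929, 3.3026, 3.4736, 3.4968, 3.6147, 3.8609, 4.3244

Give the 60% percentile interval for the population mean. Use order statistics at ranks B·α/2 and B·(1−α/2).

α = 0.40; lower rank = 10 × 0.200 = 2; upper rank = 10 × 0.800 = 8.
The 2nd smallest replicate is 3.2195; the 8th is 3.6147.

(3.2195, 3.6147)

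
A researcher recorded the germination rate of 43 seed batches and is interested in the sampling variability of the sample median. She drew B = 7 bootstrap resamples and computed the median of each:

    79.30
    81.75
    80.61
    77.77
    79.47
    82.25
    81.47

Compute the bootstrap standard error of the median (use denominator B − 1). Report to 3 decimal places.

Bootstrap SE is the standard deviation of the 7 replicate medians.
Mean of replicates: (79.30 + 81.75 + 80.61 + 77.77 + 79.47 + 82.25 + 81.47) / 7 = 562.6200 / 7 = 80.3743
Sum of squared deviations: (−1.0743)² + (+1.3757)² + (+0.2357)² + (−2.6043)² + (−0.9043)² + (+1.8757)² + (+1.0957)² = 15.4212
Variance = 15.4212 / 6 = 2.5702
SE* = √2.5702

SE* = 1.603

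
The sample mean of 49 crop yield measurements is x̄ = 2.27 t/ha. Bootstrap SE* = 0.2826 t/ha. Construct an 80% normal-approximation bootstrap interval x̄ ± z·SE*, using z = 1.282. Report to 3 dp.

Margin = 1.282 × 0.2826 = 0.3623
Interval: 2.27 ± 0.3623

(1.908, 2.632)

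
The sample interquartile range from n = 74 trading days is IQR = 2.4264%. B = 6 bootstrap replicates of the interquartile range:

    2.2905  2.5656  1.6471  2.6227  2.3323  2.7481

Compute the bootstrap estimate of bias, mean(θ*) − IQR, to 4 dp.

mean(θ*) = (2.2905 + 2.5656 + 1.6471 + 2.6227 + 2.3323 + 2.7481) / 6 = 2.36772
bias = 2.36772 − 2.4264

bias = −0.0587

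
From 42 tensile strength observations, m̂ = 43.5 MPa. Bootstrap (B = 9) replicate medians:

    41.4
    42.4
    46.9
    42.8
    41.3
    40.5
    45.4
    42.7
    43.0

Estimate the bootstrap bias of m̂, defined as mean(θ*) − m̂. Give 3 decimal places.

bias = −0.567

mean(θ*) = (41.4 + 42.4 + 46.9 + 42.8 + 41.3 + 40.5 + 45.4 + 42.7 + 43.0) / 9 = 42.9333
bias = 42.9333 − 43.5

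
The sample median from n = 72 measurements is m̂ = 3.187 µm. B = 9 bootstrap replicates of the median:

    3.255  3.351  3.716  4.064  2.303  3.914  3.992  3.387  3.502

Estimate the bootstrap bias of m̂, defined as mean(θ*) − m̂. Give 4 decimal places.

bias = +0.3112

mean(θ*) = (3.255 + 3.351 + 3.716 + 4.064 + 2.303 + 3.914 + 3.992 + 3.387 + 3.502) / 9 = 3.49822
bias = 3.49822 − 3.187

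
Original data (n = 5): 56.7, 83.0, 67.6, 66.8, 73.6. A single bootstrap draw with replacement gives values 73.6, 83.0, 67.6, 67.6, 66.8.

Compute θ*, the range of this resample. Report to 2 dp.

Range = 83.0 − 66.8 = 16.20

θ* = 16.20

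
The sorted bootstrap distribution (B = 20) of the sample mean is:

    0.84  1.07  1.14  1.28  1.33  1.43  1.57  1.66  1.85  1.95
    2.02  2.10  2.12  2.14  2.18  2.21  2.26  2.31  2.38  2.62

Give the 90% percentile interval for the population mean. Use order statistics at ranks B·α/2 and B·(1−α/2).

α = 0.10; lower rank = 20 × 0.050 = 1; upper rank = 20 × 0.950 = 19.
The 1st smallest replicate is 0.84; the 19th is 2.38.

(0.84, 2.38)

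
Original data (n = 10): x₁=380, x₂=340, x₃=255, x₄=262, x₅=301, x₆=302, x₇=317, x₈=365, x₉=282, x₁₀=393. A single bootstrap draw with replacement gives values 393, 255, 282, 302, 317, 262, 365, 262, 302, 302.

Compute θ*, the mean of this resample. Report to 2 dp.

θ* = 304.20

Mean = (393 + 255 + 282 + 302 + 317 + 262 + 365 + 262 + 302 + 302) / 10 = 3042.0 / 10 = 304.20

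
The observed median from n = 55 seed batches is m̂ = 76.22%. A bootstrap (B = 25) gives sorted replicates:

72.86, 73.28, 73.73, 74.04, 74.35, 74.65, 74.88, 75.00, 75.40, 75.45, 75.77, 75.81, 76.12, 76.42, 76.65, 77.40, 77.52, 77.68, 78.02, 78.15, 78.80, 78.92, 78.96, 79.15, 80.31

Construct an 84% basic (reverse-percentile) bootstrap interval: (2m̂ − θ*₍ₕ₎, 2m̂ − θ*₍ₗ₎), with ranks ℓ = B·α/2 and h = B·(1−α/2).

Percentile endpoints at ranks 2 and 23: θ*₍2₎ = 73.28, θ*₍23₎ = 78.96.
Basic interval reflects these around m̂:
  lower = 2 × 76.22 − 78.96 = 73.48
  upper = 2 × 76.22 − 73.28 = 79.16

(73.48, 79.16)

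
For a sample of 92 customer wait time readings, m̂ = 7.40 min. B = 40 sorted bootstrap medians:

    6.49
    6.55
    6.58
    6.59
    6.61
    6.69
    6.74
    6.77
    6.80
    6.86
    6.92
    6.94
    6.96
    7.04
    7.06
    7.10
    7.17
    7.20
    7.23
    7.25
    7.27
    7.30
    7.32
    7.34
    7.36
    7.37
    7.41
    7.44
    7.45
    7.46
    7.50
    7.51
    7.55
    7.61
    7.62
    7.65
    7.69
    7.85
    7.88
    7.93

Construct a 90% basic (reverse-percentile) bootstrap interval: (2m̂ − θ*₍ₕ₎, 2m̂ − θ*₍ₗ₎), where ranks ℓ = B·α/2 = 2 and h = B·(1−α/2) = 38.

(6.95, 8.25)

Percentile endpoints at ranks 2 and 38: θ*₍2₎ = 6.55, θ*₍38₎ = 7.85.
Basic interval reflects these around m̂:
  lower = 2 × 7.40 − 7.85 = 6.95
  upper = 2 × 7.40 − 6.55 = 8.25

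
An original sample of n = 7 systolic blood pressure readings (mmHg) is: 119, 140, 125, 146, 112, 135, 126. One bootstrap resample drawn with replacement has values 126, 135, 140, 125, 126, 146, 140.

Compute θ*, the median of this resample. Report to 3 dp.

Sorted: 125, 126, 126, 135, 140, 140, 146
Median = middle value = 135.000

θ* = 135.000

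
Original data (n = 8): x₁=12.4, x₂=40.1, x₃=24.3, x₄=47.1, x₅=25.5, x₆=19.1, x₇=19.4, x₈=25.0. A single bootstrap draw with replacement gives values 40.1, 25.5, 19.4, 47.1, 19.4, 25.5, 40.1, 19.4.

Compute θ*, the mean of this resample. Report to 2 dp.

θ* = 29.56

Mean = (40.1 + 25.5 + 19.4 + 47.1 + 19.4 + 25.5 + 40.1 + 19.4) / 8 = 236.50 / 8 = 29.56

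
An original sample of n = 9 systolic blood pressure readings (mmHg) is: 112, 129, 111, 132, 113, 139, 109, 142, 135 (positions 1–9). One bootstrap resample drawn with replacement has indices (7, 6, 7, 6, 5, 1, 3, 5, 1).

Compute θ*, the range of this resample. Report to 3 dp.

θ* = 30.000

Resample values: 109, 139, 109, 139, 113, 112, 111, 113, 112.
Range = 139 − 109 = 30.000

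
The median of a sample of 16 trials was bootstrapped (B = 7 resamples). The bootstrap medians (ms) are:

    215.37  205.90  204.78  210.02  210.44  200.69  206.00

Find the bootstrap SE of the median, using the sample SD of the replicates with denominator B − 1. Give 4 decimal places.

Bootstrap SE is the standard deviation of the 7 replicate medians.
Mean of replicates: (215.37 + 205.90 + 204.78 + 210.02 + 210.44 + 200.69 + 206.00) / 7 = 1453.20000 / 7 = 207.60000
Sum of squared deviations: (+7.77000)² + (−1.70000)² + (−2.82000)² + (+2.42000)² + (+2.84000)² + (−6.91000)² + (−1.60000)² = 135.44540
Variance = 135.44540 / 6 = 22.57423
SE* = √22.57423

SE* = 4.7512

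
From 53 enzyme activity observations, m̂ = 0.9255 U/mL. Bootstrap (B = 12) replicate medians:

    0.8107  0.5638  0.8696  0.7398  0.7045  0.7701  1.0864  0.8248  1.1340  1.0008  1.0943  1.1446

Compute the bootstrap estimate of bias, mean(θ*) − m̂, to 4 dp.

mean(θ*) = (0.8107 + 0.5638 + 0.8696 + 0.7398 + 0.7045 + 0.7701 + 1.0864 + 0.8248 + 1.1340 + 1.0008 + 1.0943 + 1.1446) / 12 = 0.89528
bias = 0.89528 − 0.9255

bias = −0.0302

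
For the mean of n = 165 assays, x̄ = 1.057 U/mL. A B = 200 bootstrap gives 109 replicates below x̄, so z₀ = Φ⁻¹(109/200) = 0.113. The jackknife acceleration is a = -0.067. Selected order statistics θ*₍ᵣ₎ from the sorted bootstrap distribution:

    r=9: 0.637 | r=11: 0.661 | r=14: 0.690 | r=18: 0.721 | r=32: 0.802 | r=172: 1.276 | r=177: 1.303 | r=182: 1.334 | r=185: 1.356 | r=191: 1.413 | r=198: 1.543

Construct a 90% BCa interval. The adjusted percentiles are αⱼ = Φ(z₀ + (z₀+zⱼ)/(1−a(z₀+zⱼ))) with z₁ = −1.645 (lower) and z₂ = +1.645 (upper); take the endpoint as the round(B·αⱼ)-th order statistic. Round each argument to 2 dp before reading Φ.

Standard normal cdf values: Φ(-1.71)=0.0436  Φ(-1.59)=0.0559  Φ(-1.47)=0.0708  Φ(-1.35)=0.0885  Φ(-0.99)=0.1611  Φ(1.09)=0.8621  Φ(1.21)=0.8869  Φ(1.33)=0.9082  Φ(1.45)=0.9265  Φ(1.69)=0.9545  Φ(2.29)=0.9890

(0.661, 1.413)

Lower: z₀ + z₁ = 0.113 + (-1.645) = -1.532; 1 − a(z₀+z₁) = 1 − (-0.067)(-1.532) = 0.8974; argument = 0.113 + (-1.532)/0.8974 = -1.5942 → -1.59.
α₁ = Φ(-1.59) = 0.0559; rank = round(200 × 0.0559) = 11; θ*₍11₎ = 0.661.
Upper: z₀ + z₂ = 1.758; 1 − a(z₀+z₂) = 1.1178; argument = 1.6858 → 1.69; α₂ = 0.9545; rank = 191; θ*₍191₎ = 1.413.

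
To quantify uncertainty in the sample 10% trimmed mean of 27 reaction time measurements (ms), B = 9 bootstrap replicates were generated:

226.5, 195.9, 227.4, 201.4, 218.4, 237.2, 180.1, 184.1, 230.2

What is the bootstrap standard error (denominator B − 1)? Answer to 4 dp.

SE* = 21.2635

Bootstrap SE is the standard deviation of the 9 replicate 10% trimmed means.
Mean of replicates: (226.5 + 195.9 + 227.4 + 201.4 + 218.4 + 237.2 + 180.1 + 184.1 + 230.2) / 9 = 1901.20000 / 9 = 211.24444
Sum of squared deviations: (+15.25556)² + (−15.34444)² + (+16.15556)² + (−9.84444)² + (+7.15556)² + (+25.95556)² + (−31.14444)² + (−27.14444)² + (+18.95556)² = 3617.10222
Variance = 3617.10222 / 8 = 452.13778
SE* = √452.13778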